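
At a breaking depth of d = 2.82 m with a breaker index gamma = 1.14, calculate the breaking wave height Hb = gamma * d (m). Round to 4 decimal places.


Hb = gamma * d
Hb = 1.14 * 2.82
Hb = 3.2148 m

3.2148


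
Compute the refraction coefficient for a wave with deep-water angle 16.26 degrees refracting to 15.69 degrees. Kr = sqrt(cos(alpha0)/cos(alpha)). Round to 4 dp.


Kr = sqrt(cos(alpha0) / cos(alpha))
cos(16.26) = 0.960001
cos(15.69) = 0.962739
Kr = sqrt(0.960001 / 0.962739)
Kr = sqrt(0.997156)
Kr = 0.9986

0.9986


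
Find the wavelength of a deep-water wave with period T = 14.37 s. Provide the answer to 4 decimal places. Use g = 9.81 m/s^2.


L0 = g * T^2 / (2 * pi)
L0 = 9.81 * 14.37^2 / (2 * pi)
L0 = 9.81 * 206.4969 / 6.28319
L0 = 2025.7346 / 6.28319
L0 = 322.4057 m

322.4057


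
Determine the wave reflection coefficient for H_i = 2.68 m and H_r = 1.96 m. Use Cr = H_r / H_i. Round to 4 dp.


Cr = H_r / H_i
Cr = 1.96 / 2.68
Cr = 0.7313

0.7313


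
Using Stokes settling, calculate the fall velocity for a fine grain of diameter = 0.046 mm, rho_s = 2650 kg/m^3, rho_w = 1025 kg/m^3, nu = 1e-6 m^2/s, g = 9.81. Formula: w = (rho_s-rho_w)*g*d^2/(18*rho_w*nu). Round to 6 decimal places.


w = (rho_s - rho_w) * g * d^2 / (18 * rho_w * nu)
d = 0.046 mm = 0.000046 m
rho_s - rho_w = 2650 - 1025 = 1625
Numerator = 1625 * 9.81 * (0.000046)^2 = 0.000033731685
Denominator = 18 * 1025 * 1e-6 = 0.018450
w = 0.001828 m/s

0.001828


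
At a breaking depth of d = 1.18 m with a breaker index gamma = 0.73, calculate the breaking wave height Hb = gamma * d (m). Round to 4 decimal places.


Hb = gamma * d
Hb = 0.73 * 1.18
Hb = 0.8614 m

0.8614


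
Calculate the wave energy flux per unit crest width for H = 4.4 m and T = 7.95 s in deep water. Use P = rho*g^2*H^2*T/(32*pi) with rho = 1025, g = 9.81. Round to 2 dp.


P = rho * g^2 * H^2 * T / (32 * pi)
P = 1025 * 9.81^2 * 4.4^2 * 7.95 / (32 * pi)
P = 1025 * 96.2361 * 19.3600 * 7.95 / 100.53096
P = 151020.02 W/m

151020.02


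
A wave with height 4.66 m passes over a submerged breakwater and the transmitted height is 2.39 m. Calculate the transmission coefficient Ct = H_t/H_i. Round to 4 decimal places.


Ct = H_t / H_i
Ct = 2.39 / 4.66
Ct = 0.5129

0.5129


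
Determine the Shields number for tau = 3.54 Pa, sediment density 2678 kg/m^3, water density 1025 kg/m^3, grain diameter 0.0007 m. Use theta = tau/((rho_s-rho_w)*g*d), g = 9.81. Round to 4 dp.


theta = tau / ((rho_s - rho_w) * g * d)
rho_s - rho_w = 2678 - 1025 = 1653
Denominator = 1653 * 9.81 * 0.0007 = 11.351151
theta = 3.54 / 11.351151
theta = 0.3119

0.3119


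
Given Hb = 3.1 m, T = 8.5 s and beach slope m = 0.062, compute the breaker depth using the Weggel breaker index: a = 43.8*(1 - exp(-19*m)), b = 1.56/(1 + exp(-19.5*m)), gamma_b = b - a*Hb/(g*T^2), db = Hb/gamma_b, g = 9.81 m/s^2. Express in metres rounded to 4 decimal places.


a = 43.8 * (1 - exp(-19 * m))
exp(-19 * 0.062) = exp(-1.1780) = 0.307894
a = 43.8 * (1 - 0.307894) = 30.314247
b = 1.56 / (1 + exp(-19.5 * m))
exp(-19.5 * 0.062) = exp(-1.2090) = 0.298496
b = 1.56 / (1 + 0.298496) = 1.201390
Hb / (g * T^2) = 3.1 / (9.81 * 8.5^2) = 3.1 / 708.7725 = 0.00437376
gamma_b = b - a * Hb/(g*T^2) = 1.201390 - 30.314247 * 0.00437376 = 1.068803
db = Hb / gamma_b = 3.1 / 1.068803
db = 2.9004 m

2.9004


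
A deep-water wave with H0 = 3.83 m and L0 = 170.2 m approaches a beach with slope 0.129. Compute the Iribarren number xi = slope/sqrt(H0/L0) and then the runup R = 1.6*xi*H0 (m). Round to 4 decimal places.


xi = slope / sqrt(H0/L0)
H0/L0 = 3.83/170.2 = 0.022503
sqrt(0.022503) = 0.150010
xi = 0.129 / 0.150010 = 0.859944
R = 1.6 * xi * H0 = 1.6 * 0.859944 * 3.83
R = 5.2697 m

5.2697


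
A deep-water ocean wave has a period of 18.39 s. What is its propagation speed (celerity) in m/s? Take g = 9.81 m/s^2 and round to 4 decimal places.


We use the deep-water celerity formula:
C = g * T / (2 * pi)
C = 9.81 * 18.39 / (2 * 3.14159...)
C = 180.405900 / 6.283185
C = 28.7125 m/s

28.7125


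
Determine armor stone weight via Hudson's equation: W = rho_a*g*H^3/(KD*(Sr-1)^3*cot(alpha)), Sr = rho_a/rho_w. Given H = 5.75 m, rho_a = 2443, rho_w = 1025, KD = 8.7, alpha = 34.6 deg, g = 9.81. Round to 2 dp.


Sr = rho_a / rho_w = 2443 / 1025 = 2.383415
(Sr - 1) = 1.383415
(Sr - 1)^3 = 2.647629
cot(34.6) = 1 / tan(34.6) = 1 / 0.689854 = 1.449583
Numerator = 2443 * 9.81 * 5.75^3 = 4556128.9627
Denominator = 8.7 * 2.647629 * 1.449583 = 33.390221
W = 4556128.9627 / 33.390221
W = 136451.00 N

136451.00


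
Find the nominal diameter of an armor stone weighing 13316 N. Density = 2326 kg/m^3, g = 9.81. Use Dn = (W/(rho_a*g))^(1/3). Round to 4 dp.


V = W / (rho_a * g)
V = 13316 / (2326 * 9.81)
V = 13316 / 22818.06
V = 0.583573 m^3
Dn = V^(1/3) = 0.583573^(1/3)
Dn = 0.8357 m

0.8357


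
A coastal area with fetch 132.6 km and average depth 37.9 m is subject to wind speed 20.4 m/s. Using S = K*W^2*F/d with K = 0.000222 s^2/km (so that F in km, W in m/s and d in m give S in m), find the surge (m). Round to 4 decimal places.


S = K * W^2 * F / d
W^2 = 20.4^2 = 416.16
S = 0.000222 * 416.16 * 132.6 / 37.9
Numerator = 0.000222 * 416.16 * 132.6 = 12.250585
S = 12.250585 / 37.9 = 0.3232 m

0.3232


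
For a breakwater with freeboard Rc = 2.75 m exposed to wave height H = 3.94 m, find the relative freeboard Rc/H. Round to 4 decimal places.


Relative freeboard = Rc / H
= 2.75 / 3.94
= 0.6980

0.6980


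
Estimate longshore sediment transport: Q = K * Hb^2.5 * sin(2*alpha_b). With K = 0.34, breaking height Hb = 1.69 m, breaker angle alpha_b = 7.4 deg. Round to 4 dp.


Q = K * Hb^2.5 * sin(2 * alpha_b)
Hb^2.5 = 1.69^2.5 = 3.712930
sin(2 * 7.4) = sin(14.8) = 0.255446
Q = 0.34 * 3.712930 * 0.255446
Q = 0.3225 m^3/s

0.3225


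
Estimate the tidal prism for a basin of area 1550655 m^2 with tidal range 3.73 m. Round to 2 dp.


Tidal prism = Area * Tidal range
P = 1550655 * 3.73
P = 5783943.15 m^3

5783943.15


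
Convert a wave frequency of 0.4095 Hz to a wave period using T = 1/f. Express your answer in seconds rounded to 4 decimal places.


T = 1 / f
T = 1 / 0.4095
T = 2.4420 s

2.4420


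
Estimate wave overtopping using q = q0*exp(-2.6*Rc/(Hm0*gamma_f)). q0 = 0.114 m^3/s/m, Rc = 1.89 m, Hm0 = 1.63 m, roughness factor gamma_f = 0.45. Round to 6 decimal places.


q = q0 * exp(-2.6 * Rc / (Hm0 * gamma_f))
Exponent = -2.6 * 1.89 / (1.63 * 0.45)
= -2.6 * 1.89 / 0.7335
= -6.699387
exp(-6.699387) = 0.001232
q = 0.114 * 0.001232
q = 0.000140 m^3/s/m

0.000140


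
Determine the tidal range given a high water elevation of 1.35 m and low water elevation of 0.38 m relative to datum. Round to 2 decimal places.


Tidal range = High water - Low water
Tidal range = 1.35 - (0.38)
Tidal range = 0.97 m

0.97


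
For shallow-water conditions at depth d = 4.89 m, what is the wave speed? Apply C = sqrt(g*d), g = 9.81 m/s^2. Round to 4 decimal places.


Using the shallow-water approximation:
C = sqrt(g * d) = sqrt(9.81 * 4.89)
C = sqrt(47.9709)
C = 6.9261 m/s

6.9261


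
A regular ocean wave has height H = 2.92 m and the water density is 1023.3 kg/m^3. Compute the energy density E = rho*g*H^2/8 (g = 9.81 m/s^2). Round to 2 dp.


E = (1/8) * rho * g * H^2
E = (1/8) * 1023.3 * 9.81 * 2.92^2
E = 0.125 * 1023.3 * 9.81 * 8.5264
E = 10699.11 J/m^2

10699.11


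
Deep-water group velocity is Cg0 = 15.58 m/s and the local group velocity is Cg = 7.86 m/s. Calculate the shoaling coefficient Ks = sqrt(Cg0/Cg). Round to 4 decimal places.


Ks = sqrt(Cg0 / Cg)
Ks = sqrt(15.58 / 7.86)
Ks = sqrt(1.9822)
Ks = 1.4079

1.4079


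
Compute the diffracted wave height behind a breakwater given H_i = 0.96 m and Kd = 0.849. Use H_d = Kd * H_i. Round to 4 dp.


H_d = Kd * H_i
H_d = 0.849 * 0.96
H_d = 0.8150 m

0.8150


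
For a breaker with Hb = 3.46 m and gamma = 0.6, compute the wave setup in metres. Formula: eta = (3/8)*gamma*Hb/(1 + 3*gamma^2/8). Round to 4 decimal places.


eta = (3/8) * gamma * Hb / (1 + 3*gamma^2/8)
Numerator = (3/8) * 0.6 * 3.46 = 0.778500
Denominator = 1 + 3*0.6^2/8 = 1 + 0.135000 = 1.135000
eta = 0.778500 / 1.135000
eta = 0.6859 m

0.6859


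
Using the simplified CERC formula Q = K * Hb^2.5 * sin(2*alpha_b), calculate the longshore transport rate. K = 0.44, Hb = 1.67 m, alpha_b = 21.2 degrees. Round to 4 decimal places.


Q = K * Hb^2.5 * sin(2 * alpha_b)
Hb^2.5 = 1.67^2.5 = 3.604053
sin(2 * 21.2) = sin(42.4) = 0.674302
Q = 0.44 * 3.604053 * 0.674302
Q = 1.0693 m^3/s

1.0693


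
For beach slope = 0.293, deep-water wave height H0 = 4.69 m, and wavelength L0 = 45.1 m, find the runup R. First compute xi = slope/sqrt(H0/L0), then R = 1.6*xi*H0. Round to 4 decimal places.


xi = slope / sqrt(H0/L0)
H0/L0 = 4.69/45.1 = 0.103991
sqrt(0.103991) = 0.322477
xi = 0.293 / 0.322477 = 0.908593
R = 1.6 * xi * H0 = 1.6 * 0.908593 * 4.69
R = 6.8181 m

6.8181


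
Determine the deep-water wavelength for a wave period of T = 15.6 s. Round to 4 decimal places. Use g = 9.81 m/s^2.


L0 = g * T^2 / (2 * pi)
L0 = 9.81 * 15.6^2 / (2 * pi)
L0 = 9.81 * 243.3600 / 6.28319
L0 = 2387.3616 / 6.28319
L0 = 379.9604 m

379.9604


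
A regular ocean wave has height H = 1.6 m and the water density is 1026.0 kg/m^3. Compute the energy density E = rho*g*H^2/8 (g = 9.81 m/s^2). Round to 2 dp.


E = (1/8) * rho * g * H^2
E = (1/8) * 1026.0 * 9.81 * 1.6^2
E = 0.125 * 1026.0 * 9.81 * 2.5600
E = 3220.82 J/m^2

3220.82


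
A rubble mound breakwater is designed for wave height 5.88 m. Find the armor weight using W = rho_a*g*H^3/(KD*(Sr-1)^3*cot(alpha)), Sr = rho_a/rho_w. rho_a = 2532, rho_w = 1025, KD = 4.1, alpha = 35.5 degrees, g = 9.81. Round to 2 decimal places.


Sr = rho_a / rho_w = 2532 / 1025 = 2.470244
(Sr - 1) = 1.470244
(Sr - 1)^3 = 3.178104
cot(35.5) = 1 / tan(35.5) = 1 / 0.713293 = 1.401948
Numerator = 2532 * 9.81 * 5.88^3 = 5049689.6432
Denominator = 4.1 * 3.178104 * 1.401948 = 18.267706
W = 5049689.6432 / 18.267706
W = 276427.14 N

276427.14


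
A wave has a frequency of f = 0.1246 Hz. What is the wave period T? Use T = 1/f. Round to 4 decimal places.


T = 1 / f
T = 1 / 0.1246
T = 8.0257 s

8.0257


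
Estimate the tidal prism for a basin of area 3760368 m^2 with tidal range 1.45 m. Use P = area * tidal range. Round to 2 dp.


Tidal prism = Area * Tidal range
P = 3760368 * 1.45
P = 5452533.60 m^3

5452533.60


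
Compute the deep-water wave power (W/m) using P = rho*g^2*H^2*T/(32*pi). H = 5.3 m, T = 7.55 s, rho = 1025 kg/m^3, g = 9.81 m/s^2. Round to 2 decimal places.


P = rho * g^2 * H^2 * T / (32 * pi)
P = 1025 * 9.81^2 * 5.3^2 * 7.55 / (32 * pi)
P = 1025 * 96.2361 * 28.0900 * 7.55 / 100.53096
P = 208094.56 W/m

208094.56


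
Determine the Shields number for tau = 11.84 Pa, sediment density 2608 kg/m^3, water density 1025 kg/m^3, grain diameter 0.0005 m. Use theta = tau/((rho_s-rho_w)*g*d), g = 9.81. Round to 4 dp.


theta = tau / ((rho_s - rho_w) * g * d)
rho_s - rho_w = 2608 - 1025 = 1583
Denominator = 1583 * 9.81 * 0.0005 = 7.764615
theta = 11.84 / 7.764615
theta = 1.5249

1.5249


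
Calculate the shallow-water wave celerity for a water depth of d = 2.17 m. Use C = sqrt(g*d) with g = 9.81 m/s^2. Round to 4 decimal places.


Using the shallow-water approximation:
C = sqrt(g * d) = sqrt(9.81 * 2.17)
C = sqrt(21.2877)
C = 4.6139 m/s

4.6139


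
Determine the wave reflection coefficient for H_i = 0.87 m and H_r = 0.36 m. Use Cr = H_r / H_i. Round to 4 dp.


Cr = H_r / H_i
Cr = 0.36 / 0.87
Cr = 0.4138

0.4138


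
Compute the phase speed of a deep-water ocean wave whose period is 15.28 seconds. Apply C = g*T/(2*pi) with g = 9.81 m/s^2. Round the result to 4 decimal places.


We use the deep-water celerity formula:
C = g * T / (2 * pi)
C = 9.81 * 15.28 / (2 * 3.14159...)
C = 149.896800 / 6.283185
C = 23.8568 m/s

23.8568


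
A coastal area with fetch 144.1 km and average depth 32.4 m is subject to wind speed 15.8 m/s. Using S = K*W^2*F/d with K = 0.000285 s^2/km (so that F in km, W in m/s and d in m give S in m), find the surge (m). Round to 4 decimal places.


S = K * W^2 * F / d
W^2 = 15.8^2 = 249.64
S = 0.000285 * 249.64 * 144.1 / 32.4
Numerator = 0.000285 * 249.64 * 144.1 = 10.252340
S = 10.252340 / 32.4 = 0.3164 m

0.3164


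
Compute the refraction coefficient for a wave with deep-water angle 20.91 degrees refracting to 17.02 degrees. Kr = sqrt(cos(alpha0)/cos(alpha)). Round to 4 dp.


Kr = sqrt(cos(alpha0) / cos(alpha))
cos(20.91) = 0.934142
cos(17.02) = 0.956203
Kr = sqrt(0.934142 / 0.956203)
Kr = sqrt(0.976929)
Kr = 0.9884

0.9884


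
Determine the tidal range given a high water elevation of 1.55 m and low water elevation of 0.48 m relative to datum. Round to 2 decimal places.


Tidal range = High water - Low water
Tidal range = 1.55 - (0.48)
Tidal range = 1.07 m

1.07


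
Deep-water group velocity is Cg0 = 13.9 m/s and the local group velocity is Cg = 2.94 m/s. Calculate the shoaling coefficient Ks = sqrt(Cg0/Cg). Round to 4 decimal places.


Ks = sqrt(Cg0 / Cg)
Ks = sqrt(13.9 / 2.94)
Ks = sqrt(4.7279)
Ks = 2.1744

2.1744


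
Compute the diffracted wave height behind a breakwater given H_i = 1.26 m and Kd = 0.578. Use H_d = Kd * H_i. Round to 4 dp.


H_d = Kd * H_i
H_d = 0.578 * 1.26
H_d = 0.7283 m

0.7283


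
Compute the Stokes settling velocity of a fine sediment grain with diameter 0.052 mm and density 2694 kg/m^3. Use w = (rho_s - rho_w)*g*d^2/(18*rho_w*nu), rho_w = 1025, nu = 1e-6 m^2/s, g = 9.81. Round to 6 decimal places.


w = (rho_s - rho_w) * g * d^2 / (18 * rho_w * nu)
d = 0.052 mm = 0.000052 m
rho_s - rho_w = 2694 - 1025 = 1669
Numerator = 1669 * 9.81 * (0.000052)^2 = 0.000044272295
Denominator = 18 * 1025 * 1e-6 = 0.018450
w = 0.002400 m/s

0.002400


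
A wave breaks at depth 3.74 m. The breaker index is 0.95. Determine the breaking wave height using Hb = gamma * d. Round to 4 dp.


Hb = gamma * d
Hb = 0.95 * 3.74
Hb = 3.5530 m

3.5530


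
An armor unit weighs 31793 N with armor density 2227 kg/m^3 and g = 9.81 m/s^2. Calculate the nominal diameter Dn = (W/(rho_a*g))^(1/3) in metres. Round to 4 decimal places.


V = W / (rho_a * g)
V = 31793 / (2227 * 9.81)
V = 31793 / 21846.87
V = 1.455266 m^3
Dn = V^(1/3) = 1.455266^(1/3)
Dn = 1.1332 m

1.1332


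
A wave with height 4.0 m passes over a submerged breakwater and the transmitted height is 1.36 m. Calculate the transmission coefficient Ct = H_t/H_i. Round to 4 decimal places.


Ct = H_t / H_i
Ct = 1.36 / 4.0
Ct = 0.3400

0.3400


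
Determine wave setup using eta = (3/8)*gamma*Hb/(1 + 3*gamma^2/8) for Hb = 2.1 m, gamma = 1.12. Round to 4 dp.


eta = (3/8) * gamma * Hb / (1 + 3*gamma^2/8)
Numerator = (3/8) * 1.12 * 2.1 = 0.882000
Denominator = 1 + 3*1.12^2/8 = 1 + 0.470400 = 1.470400
eta = 0.882000 / 1.470400
eta = 0.5998 m

0.5998


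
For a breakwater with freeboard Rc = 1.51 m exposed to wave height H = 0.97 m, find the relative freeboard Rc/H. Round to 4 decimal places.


Relative freeboard = Rc / H
= 1.51 / 0.97
= 1.5567

1.5567


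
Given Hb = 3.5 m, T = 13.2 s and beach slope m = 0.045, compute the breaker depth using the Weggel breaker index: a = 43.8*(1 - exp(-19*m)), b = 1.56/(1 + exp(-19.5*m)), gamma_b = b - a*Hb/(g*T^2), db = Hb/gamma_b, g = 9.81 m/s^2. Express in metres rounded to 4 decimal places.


a = 43.8 * (1 - exp(-19 * m))
exp(-19 * 0.045) = exp(-0.8550) = 0.425283
a = 43.8 * (1 - 0.425283) = 25.172596
b = 1.56 / (1 + exp(-19.5 * m))
exp(-19.5 * 0.045) = exp(-0.8775) = 0.415821
b = 1.56 / (1 + 0.415821) = 1.101834
Hb / (g * T^2) = 3.5 / (9.81 * 13.2^2) = 3.5 / 1709.2944 = 0.00204763
gamma_b = b - a * Hb/(g*T^2) = 1.101834 - 25.172596 * 0.00204763 = 1.050290
db = Hb / gamma_b = 3.5 / 1.050290
db = 3.3324 m

3.3324


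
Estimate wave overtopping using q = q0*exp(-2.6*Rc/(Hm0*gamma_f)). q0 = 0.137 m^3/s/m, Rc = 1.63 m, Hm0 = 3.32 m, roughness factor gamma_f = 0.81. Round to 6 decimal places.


q = q0 * exp(-2.6 * Rc / (Hm0 * gamma_f))
Exponent = -2.6 * 1.63 / (3.32 * 0.81)
= -2.6 * 1.63 / 2.6892
= -1.575933
exp(-1.575933) = 0.206814
q = 0.137 * 0.206814
q = 0.028334 m^3/s/m

0.028334


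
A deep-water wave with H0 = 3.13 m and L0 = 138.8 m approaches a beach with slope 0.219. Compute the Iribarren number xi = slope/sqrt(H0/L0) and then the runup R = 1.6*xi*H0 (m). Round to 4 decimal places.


xi = slope / sqrt(H0/L0)
H0/L0 = 3.13/138.8 = 0.022550
sqrt(0.022550) = 0.150168
xi = 0.219 / 0.150168 = 1.458366
R = 1.6 * xi * H0 = 1.6 * 1.458366 * 3.13
R = 7.3035 m

7.3035


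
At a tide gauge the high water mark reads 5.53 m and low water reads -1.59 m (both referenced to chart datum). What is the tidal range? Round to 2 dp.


Tidal range = High water - Low water
Tidal range = 5.53 - (-1.59)
Tidal range = 7.12 m

7.12


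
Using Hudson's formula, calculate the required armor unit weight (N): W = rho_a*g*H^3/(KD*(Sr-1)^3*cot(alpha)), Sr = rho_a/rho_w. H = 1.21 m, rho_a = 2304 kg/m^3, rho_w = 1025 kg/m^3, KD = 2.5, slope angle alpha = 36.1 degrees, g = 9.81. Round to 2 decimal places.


Sr = rho_a / rho_w = 2304 / 1025 = 2.247805
(Sr - 1) = 1.247805
(Sr - 1)^3 = 1.942853
cot(36.1) = 1 / tan(36.1) = 1 / 0.729213 = 1.371342
Numerator = 2304 * 9.81 * 1.21^3 = 40041.2469
Denominator = 2.5 * 1.942853 * 1.371342 = 6.660793
W = 40041.2469 / 6.660793
W = 6011.48 N

6011.48


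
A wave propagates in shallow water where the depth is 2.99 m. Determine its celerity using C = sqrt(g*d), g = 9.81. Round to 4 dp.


Using the shallow-water approximation:
C = sqrt(g * d) = sqrt(9.81 * 2.99)
C = sqrt(29.3319)
C = 5.4159 m/s

5.4159


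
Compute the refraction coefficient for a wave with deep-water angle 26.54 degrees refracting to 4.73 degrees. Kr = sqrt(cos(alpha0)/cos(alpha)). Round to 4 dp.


Kr = sqrt(cos(alpha0) / cos(alpha))
cos(26.54) = 0.894623
cos(4.73) = 0.996594
Kr = sqrt(0.894623 / 0.996594)
Kr = sqrt(0.897680)
Kr = 0.9475

0.9475


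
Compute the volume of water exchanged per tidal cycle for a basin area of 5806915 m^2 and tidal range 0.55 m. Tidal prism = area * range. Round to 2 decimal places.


Tidal prism = Area * Tidal range
P = 5806915 * 0.55
P = 3193803.25 m^3

3193803.25


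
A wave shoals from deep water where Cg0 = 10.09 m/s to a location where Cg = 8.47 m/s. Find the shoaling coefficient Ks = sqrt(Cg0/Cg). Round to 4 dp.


Ks = sqrt(Cg0 / Cg)
Ks = sqrt(10.09 / 8.47)
Ks = sqrt(1.1913)
Ks = 1.0915

1.0915


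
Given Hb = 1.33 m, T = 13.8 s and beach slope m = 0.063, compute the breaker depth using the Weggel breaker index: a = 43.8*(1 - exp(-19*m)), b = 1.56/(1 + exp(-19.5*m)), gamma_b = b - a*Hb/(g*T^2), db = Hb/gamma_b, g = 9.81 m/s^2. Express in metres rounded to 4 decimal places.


a = 43.8 * (1 - exp(-19 * m))
exp(-19 * 0.063) = exp(-1.1970) = 0.302099
a = 43.8 * (1 - 0.302099) = 30.568057
b = 1.56 / (1 + exp(-19.5 * m))
exp(-19.5 * 0.063) = exp(-1.2285) = 0.292731
b = 1.56 / (1 + 0.292731) = 1.206747
Hb / (g * T^2) = 1.33 / (9.81 * 13.8^2) = 1.33 / 1868.2164 = 0.00071191
gamma_b = b - a * Hb/(g*T^2) = 1.206747 - 30.568057 * 0.00071191 = 1.184986
db = Hb / gamma_b = 1.33 / 1.184986
db = 1.1224 m

1.1224


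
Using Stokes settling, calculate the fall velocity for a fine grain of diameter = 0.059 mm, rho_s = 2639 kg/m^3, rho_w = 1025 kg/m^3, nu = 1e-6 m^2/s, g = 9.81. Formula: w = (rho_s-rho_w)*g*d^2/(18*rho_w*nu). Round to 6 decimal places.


w = (rho_s - rho_w) * g * d^2 / (18 * rho_w * nu)
d = 0.059 mm = 0.000059 m
rho_s - rho_w = 2639 - 1025 = 1614
Numerator = 1614 * 9.81 * (0.000059)^2 = 0.000055115857
Denominator = 18 * 1025 * 1e-6 = 0.018450
w = 0.002987 m/s

0.002987


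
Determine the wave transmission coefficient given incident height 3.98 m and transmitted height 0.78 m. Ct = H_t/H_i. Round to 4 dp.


Ct = H_t / H_i
Ct = 0.78 / 3.98
Ct = 0.1960

0.1960


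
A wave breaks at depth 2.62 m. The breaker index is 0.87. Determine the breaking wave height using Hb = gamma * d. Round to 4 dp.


Hb = gamma * d
Hb = 0.87 * 2.62
Hb = 2.2794 m

2.2794


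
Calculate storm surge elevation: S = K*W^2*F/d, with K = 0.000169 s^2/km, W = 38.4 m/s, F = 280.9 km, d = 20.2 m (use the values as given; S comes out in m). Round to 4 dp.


S = K * W^2 * F / d
W^2 = 38.4^2 = 1474.56
S = 0.000169 * 1474.56 * 280.9 / 20.2
Numerator = 0.000169 * 1474.56 * 280.9 = 70.000460
S = 70.000460 / 20.2 = 3.4654 m

3.4654


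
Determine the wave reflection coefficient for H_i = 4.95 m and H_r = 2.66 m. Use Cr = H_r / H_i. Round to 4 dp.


Cr = H_r / H_i
Cr = 2.66 / 4.95
Cr = 0.5374

0.5374


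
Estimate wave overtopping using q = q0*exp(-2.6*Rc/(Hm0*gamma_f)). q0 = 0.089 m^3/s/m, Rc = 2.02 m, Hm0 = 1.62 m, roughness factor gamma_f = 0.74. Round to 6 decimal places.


q = q0 * exp(-2.6 * Rc / (Hm0 * gamma_f))
Exponent = -2.6 * 2.02 / (1.62 * 0.74)
= -2.6 * 2.02 / 1.1988
= -4.381048
exp(-4.381048) = 0.012512
q = 0.089 * 0.012512
q = 0.001114 m^3/s/m

0.001114


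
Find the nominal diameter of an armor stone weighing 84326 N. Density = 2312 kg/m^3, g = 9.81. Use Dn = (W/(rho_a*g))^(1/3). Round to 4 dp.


V = W / (rho_a * g)
V = 84326 / (2312 * 9.81)
V = 84326 / 22680.72
V = 3.717960 m^3
Dn = V^(1/3) = 3.717960^(1/3)
Dn = 1.5492 m

1.5492


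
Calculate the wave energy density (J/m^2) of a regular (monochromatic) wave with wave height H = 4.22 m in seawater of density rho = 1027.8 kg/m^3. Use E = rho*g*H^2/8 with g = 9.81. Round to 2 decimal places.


E = (1/8) * rho * g * H^2
E = (1/8) * 1027.8 * 9.81 * 4.22^2
E = 0.125 * 1027.8 * 9.81 * 17.8084
E = 22444.63 J/m^2

22444.63


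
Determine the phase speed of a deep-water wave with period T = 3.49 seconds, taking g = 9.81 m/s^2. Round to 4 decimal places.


We use the deep-water celerity formula:
C = g * T / (2 * pi)
C = 9.81 * 3.49 / (2 * 3.14159...)
C = 34.236900 / 6.283185
C = 5.4490 m/s

5.4490


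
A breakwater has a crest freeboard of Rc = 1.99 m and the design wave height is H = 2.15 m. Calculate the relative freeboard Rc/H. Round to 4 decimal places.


Relative freeboard = Rc / H
= 1.99 / 2.15
= 0.9256

0.9256


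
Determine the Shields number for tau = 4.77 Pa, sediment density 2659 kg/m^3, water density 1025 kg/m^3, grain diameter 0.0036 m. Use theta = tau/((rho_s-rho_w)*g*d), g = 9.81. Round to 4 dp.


theta = tau / ((rho_s - rho_w) * g * d)
rho_s - rho_w = 2659 - 1025 = 1634
Denominator = 1634 * 9.81 * 0.0036 = 57.706344
theta = 4.77 / 57.706344
theta = 0.0827

0.0827


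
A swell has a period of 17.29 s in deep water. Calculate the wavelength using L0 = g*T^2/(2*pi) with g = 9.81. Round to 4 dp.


L0 = g * T^2 / (2 * pi)
L0 = 9.81 * 17.29^2 / (2 * pi)
L0 = 9.81 * 298.9441 / 6.28319
L0 = 2932.6416 / 6.28319
L0 = 466.7444 m

466.7444


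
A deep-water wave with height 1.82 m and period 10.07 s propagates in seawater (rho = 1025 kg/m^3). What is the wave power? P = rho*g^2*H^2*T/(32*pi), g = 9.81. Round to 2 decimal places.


P = rho * g^2 * H^2 * T / (32 * pi)
P = 1025 * 9.81^2 * 1.82^2 * 10.07 / (32 * pi)
P = 1025 * 96.2361 * 3.3124 * 10.07 / 100.53096
P = 32729.12 W/m

32729.12


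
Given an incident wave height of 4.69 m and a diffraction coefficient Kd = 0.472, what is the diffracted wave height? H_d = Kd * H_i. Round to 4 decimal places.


H_d = Kd * H_i
H_d = 0.472 * 4.69
H_d = 2.2137 m

2.2137


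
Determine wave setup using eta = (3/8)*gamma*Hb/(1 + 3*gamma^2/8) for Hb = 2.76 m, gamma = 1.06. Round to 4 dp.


eta = (3/8) * gamma * Hb / (1 + 3*gamma^2/8)
Numerator = (3/8) * 1.06 * 2.76 = 1.097100
Denominator = 1 + 3*1.06^2/8 = 1 + 0.421350 = 1.421350
eta = 1.097100 / 1.421350
eta = 0.7719 m

0.7719


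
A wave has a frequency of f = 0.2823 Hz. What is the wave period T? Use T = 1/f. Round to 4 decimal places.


T = 1 / f
T = 1 / 0.2823
T = 3.5423 s

3.5423


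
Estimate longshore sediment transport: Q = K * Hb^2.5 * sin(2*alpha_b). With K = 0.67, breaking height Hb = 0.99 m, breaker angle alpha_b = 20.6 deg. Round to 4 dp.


Q = K * Hb^2.5 * sin(2 * alpha_b)
Hb^2.5 = 0.99^2.5 = 0.975187
sin(2 * 20.6) = sin(41.2) = 0.658689
Q = 0.67 * 0.975187 * 0.658689
Q = 0.4304 m^3/s

0.4304


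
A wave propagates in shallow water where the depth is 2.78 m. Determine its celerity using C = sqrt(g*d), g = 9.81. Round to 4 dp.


Using the shallow-water approximation:
C = sqrt(g * d) = sqrt(9.81 * 2.78)
C = sqrt(27.2718)
C = 5.2222 m/s

5.2222


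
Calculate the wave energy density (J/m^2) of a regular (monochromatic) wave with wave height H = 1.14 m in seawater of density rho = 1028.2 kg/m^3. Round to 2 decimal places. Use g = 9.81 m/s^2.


E = (1/8) * rho * g * H^2
E = (1/8) * 1028.2 * 9.81 * 1.14^2
E = 0.125 * 1028.2 * 9.81 * 1.2996
E = 1638.57 J/m^2

1638.57


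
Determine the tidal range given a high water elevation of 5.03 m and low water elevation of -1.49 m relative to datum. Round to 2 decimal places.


Tidal range = High water - Low water
Tidal range = 5.03 - (-1.49)
Tidal range = 6.52 m

6.52


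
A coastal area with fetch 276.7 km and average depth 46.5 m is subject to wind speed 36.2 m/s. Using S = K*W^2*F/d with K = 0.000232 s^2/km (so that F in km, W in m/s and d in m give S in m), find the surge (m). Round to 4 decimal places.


S = K * W^2 * F / d
W^2 = 36.2^2 = 1310.44
S = 0.000232 * 1310.44 * 276.7 / 46.5
Numerator = 0.000232 * 1310.44 * 276.7 = 84.122910
S = 84.122910 / 46.5 = 1.8091 m

1.8091


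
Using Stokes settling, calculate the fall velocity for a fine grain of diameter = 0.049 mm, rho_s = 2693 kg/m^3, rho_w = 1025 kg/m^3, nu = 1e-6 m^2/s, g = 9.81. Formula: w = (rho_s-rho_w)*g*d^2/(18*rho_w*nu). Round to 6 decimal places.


w = (rho_s - rho_w) * g * d^2 / (18 * rho_w * nu)
d = 0.049 mm = 0.000049 m
rho_s - rho_w = 2693 - 1025 = 1668
Numerator = 1668 * 9.81 * (0.000049)^2 = 0.000039287755
Denominator = 18 * 1025 * 1e-6 = 0.018450
w = 0.002129 m/s

0.002129


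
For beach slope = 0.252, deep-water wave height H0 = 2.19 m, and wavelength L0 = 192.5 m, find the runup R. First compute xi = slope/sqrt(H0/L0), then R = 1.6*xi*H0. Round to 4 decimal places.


xi = slope / sqrt(H0/L0)
H0/L0 = 2.19/192.5 = 0.011377
sqrt(0.011377) = 0.106661
xi = 0.252 / 0.106661 = 2.362620
R = 1.6 * xi * H0 = 1.6 * 2.362620 * 2.19
R = 8.2786 m

8.2786


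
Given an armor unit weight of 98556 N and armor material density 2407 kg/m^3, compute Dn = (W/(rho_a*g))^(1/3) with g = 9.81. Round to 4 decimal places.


V = W / (rho_a * g)
V = 98556 / (2407 * 9.81)
V = 98556 / 23612.67
V = 4.173861 m^3
Dn = V^(1/3) = 4.173861^(1/3)
Dn = 1.6101 m

1.6101


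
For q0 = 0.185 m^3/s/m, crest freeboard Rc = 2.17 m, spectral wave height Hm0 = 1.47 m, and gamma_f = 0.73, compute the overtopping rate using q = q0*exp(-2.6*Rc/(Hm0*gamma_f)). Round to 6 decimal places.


q = q0 * exp(-2.6 * Rc / (Hm0 * gamma_f))
Exponent = -2.6 * 2.17 / (1.47 * 0.73)
= -2.6 * 2.17 / 1.0731
= -5.257665
exp(-5.257665) = 0.005207
q = 0.185 * 0.005207
q = 0.000963 m^3/s/m

0.000963


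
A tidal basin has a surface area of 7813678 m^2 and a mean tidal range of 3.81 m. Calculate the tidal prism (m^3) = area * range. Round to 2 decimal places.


Tidal prism = Area * Tidal range
P = 7813678 * 3.81
P = 29770113.18 m^3

29770113.18


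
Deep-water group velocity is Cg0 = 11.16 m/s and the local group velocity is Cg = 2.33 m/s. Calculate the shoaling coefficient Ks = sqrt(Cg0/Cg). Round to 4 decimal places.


Ks = sqrt(Cg0 / Cg)
Ks = sqrt(11.16 / 2.33)
Ks = sqrt(4.7897)
Ks = 2.1885

2.1885


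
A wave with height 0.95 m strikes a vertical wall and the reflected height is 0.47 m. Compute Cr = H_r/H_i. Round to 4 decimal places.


Cr = H_r / H_i
Cr = 0.47 / 0.95
Cr = 0.4947

0.4947


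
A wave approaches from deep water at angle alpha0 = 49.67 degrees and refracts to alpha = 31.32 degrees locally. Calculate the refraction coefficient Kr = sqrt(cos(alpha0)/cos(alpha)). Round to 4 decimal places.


Kr = sqrt(cos(alpha0) / cos(alpha))
cos(49.67) = 0.647189
cos(31.32) = 0.854277
Kr = sqrt(0.647189 / 0.854277)
Kr = sqrt(0.757586)
Kr = 0.8704

0.8704


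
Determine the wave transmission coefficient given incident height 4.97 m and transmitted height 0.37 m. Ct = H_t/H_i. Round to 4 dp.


Ct = H_t / H_i
Ct = 0.37 / 4.97
Ct = 0.0744

0.0744


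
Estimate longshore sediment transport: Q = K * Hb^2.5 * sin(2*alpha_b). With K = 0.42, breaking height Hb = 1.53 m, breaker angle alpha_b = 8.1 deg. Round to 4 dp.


Q = K * Hb^2.5 * sin(2 * alpha_b)
Hb^2.5 = 1.53^2.5 = 2.895533
sin(2 * 8.1) = sin(16.2) = 0.278991
Q = 0.42 * 2.895533 * 0.278991
Q = 0.3393 m^3/s

0.3393


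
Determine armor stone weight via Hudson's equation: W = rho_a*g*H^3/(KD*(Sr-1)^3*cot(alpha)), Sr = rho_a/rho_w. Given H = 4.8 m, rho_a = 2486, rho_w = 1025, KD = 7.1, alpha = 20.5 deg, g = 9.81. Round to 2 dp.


Sr = rho_a / rho_w = 2486 / 1025 = 2.425366
(Sr - 1) = 1.425366
(Sr - 1)^3 = 2.895870
cot(20.5) = 1 / tan(20.5) = 1 / 0.373885 = 2.674621
Numerator = 2486 * 9.81 * 4.8^3 = 2697080.0947
Denominator = 7.1 * 2.895870 * 2.674621 = 54.992027
W = 2697080.0947 / 54.992027
W = 49044.93 N

49044.93


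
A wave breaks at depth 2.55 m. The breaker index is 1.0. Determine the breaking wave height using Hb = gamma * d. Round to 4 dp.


Hb = gamma * d
Hb = 1.0 * 2.55
Hb = 2.5500 m

2.5500


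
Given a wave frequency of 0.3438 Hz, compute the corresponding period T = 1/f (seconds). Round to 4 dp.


T = 1 / f
T = 1 / 0.3438
T = 2.9087 s

2.9087


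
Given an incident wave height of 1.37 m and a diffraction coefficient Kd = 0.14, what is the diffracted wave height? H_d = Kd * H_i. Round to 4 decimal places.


H_d = Kd * H_i
H_d = 0.14 * 1.37
H_d = 0.1918 m

0.1918


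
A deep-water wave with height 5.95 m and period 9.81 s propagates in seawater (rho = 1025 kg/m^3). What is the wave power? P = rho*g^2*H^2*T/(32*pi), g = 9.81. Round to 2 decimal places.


P = rho * g^2 * H^2 * T / (32 * pi)
P = 1025 * 9.81^2 * 5.95^2 * 9.81 / (32 * pi)
P = 1025 * 96.2361 * 35.4025 * 9.81 / 100.53096
P = 340772.84 W/m

340772.84


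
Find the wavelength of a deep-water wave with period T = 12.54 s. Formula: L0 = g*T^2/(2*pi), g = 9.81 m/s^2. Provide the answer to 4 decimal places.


L0 = g * T^2 / (2 * pi)
L0 = 9.81 * 12.54^2 / (2 * pi)
L0 = 9.81 * 157.2516 / 6.28319
L0 = 1542.6382 / 6.28319
L0 = 245.5185 m

245.5185


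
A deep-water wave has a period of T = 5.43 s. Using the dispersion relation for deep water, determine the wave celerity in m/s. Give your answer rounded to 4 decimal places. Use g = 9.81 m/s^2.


We use the deep-water celerity formula:
C = g * T / (2 * pi)
C = 9.81 * 5.43 / (2 * 3.14159...)
C = 53.268300 / 6.283185
C = 8.4779 m/s

8.4779


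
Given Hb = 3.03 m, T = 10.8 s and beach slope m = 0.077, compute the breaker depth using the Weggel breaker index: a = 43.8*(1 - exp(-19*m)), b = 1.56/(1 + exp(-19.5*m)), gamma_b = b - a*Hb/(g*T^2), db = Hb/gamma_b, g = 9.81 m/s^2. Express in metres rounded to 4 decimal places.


a = 43.8 * (1 - exp(-19 * m))
exp(-19 * 0.077) = exp(-1.4630) = 0.231541
a = 43.8 * (1 - 0.231541) = 33.658521
b = 1.56 / (1 + exp(-19.5 * m))
exp(-19.5 * 0.077) = exp(-1.5015) = 0.222796
b = 1.56 / (1 + 0.222796) = 1.275765
Hb / (g * T^2) = 3.03 / (9.81 * 10.8^2) = 3.03 / 1144.2384 = 0.00264805
gamma_b = b - a * Hb/(g*T^2) = 1.275765 - 33.658521 * 0.00264805 = 1.186636
db = Hb / gamma_b = 3.03 / 1.186636
db = 2.5534 m

2.5534


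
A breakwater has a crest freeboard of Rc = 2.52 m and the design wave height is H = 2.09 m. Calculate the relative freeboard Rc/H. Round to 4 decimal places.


Relative freeboard = Rc / H
= 2.52 / 2.09
= 1.2057

1.2057


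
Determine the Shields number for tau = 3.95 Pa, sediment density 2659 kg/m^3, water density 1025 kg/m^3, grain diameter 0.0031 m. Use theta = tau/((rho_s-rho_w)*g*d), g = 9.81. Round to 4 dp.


theta = tau / ((rho_s - rho_w) * g * d)
rho_s - rho_w = 2659 - 1025 = 1634
Denominator = 1634 * 9.81 * 0.0031 = 49.691574
theta = 3.95 / 49.691574
theta = 0.0795

0.0795


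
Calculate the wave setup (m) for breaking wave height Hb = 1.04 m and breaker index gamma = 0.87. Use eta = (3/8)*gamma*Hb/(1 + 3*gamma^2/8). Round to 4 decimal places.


eta = (3/8) * gamma * Hb / (1 + 3*gamma^2/8)
Numerator = (3/8) * 0.87 * 1.04 = 0.339300
Denominator = 1 + 3*0.87^2/8 = 1 + 0.283838 = 1.283838
eta = 0.339300 / 1.283838
eta = 0.2643 m

0.2643


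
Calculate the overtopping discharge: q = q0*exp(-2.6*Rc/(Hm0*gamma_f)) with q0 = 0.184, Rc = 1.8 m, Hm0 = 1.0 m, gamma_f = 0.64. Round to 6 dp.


q = q0 * exp(-2.6 * Rc / (Hm0 * gamma_f))
Exponent = -2.6 * 1.8 / (1.0 * 0.64)
= -2.6 * 1.8 / 0.6400
= -7.312500
exp(-7.312500) = 0.000667
q = 0.184 * 0.000667
q = 0.000123 m^3/s/m

0.000123


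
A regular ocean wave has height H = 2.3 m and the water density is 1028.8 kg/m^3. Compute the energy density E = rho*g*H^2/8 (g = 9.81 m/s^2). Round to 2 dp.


E = (1/8) * rho * g * H^2
E = (1/8) * 1028.8 * 9.81 * 2.3^2
E = 0.125 * 1028.8 * 9.81 * 5.2900
E = 6673.68 J/m^2

6673.68


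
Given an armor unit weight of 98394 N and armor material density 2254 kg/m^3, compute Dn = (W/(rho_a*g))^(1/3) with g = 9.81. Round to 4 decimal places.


V = W / (rho_a * g)
V = 98394 / (2254 * 9.81)
V = 98394 / 22111.74
V = 4.449853 m^3
Dn = V^(1/3) = 4.449853^(1/3)
Dn = 1.6448 m

1.6448


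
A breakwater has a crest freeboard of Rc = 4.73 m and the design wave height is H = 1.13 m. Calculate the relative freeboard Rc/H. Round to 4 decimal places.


Relative freeboard = Rc / H
= 4.73 / 1.13
= 4.1858

4.1858


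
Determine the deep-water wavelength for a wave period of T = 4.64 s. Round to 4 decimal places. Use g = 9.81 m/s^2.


L0 = g * T^2 / (2 * pi)
L0 = 9.81 * 4.64^2 / (2 * pi)
L0 = 9.81 * 21.5296 / 6.28319
L0 = 211.2054 / 6.28319
L0 = 33.6144 m

33.6144


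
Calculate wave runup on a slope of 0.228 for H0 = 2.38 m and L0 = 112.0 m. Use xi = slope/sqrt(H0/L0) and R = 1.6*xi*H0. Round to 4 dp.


xi = slope / sqrt(H0/L0)
H0/L0 = 2.38/112.0 = 0.021250
sqrt(0.021250) = 0.145774
xi = 0.228 / 0.145774 = 1.564067
R = 1.6 * xi * H0 = 1.6 * 1.564067 * 2.38
R = 5.9560 m

5.9560


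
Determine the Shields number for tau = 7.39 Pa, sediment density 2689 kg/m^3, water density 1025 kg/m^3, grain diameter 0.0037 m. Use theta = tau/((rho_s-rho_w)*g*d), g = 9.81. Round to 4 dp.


theta = tau / ((rho_s - rho_w) * g * d)
rho_s - rho_w = 2689 - 1025 = 1664
Denominator = 1664 * 9.81 * 0.0037 = 60.398208
theta = 7.39 / 60.398208
theta = 0.1224

0.1224


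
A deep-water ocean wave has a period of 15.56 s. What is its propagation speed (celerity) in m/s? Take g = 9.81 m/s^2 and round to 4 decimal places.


We use the deep-water celerity formula:
C = g * T / (2 * pi)
C = 9.81 * 15.56 / (2 * 3.14159...)
C = 152.643600 / 6.283185
C = 24.2940 m/s

24.2940


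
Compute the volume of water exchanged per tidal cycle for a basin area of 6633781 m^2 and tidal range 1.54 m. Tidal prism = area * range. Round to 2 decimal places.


Tidal prism = Area * Tidal range
P = 6633781 * 1.54
P = 10216022.74 m^3

10216022.74


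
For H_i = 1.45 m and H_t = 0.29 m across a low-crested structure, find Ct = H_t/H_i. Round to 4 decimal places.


Ct = H_t / H_i
Ct = 0.29 / 1.45
Ct = 0.2000

0.2000


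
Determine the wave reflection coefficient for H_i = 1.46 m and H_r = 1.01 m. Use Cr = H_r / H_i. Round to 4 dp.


Cr = H_r / H_i
Cr = 1.01 / 1.46
Cr = 0.6918

0.6918


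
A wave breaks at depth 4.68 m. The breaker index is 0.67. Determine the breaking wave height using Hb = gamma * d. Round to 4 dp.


Hb = gamma * d
Hb = 0.67 * 4.68
Hb = 3.1356 m

3.1356


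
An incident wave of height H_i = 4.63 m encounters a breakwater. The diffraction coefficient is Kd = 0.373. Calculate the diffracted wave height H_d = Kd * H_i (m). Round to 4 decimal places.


H_d = Kd * H_i
H_d = 0.373 * 4.63
H_d = 1.7270 m

1.7270


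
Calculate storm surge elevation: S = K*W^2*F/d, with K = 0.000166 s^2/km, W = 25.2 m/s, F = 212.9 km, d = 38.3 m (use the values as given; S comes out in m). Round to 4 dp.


S = K * W^2 * F / d
W^2 = 25.2^2 = 635.04
S = 0.000166 * 635.04 * 212.9 / 38.3
Numerator = 0.000166 * 635.04 * 212.9 = 22.443203
S = 22.443203 / 38.3 = 0.5860 m

0.5860


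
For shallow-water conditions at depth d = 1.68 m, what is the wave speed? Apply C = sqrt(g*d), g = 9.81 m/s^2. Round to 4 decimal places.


Using the shallow-water approximation:
C = sqrt(g * d) = sqrt(9.81 * 1.68)
C = sqrt(16.4808)
C = 4.0597 m/s

4.0597


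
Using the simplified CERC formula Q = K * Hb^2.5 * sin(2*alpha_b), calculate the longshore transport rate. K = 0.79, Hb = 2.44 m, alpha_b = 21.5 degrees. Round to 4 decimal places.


Q = K * Hb^2.5 * sin(2 * alpha_b)
Hb^2.5 = 2.44^2.5 = 9.299820
sin(2 * 21.5) = sin(43.0) = 0.681998
Q = 0.79 * 9.299820 * 0.681998
Q = 5.0105 m^3/s

5.0105


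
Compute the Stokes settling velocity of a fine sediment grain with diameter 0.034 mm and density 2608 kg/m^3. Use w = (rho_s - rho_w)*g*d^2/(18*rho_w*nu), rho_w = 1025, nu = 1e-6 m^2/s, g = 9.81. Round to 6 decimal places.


w = (rho_s - rho_w) * g * d^2 / (18 * rho_w * nu)
d = 0.034 mm = 0.000034 m
rho_s - rho_w = 2608 - 1025 = 1583
Numerator = 1583 * 9.81 * (0.000034)^2 = 0.000017951790
Denominator = 18 * 1025 * 1e-6 = 0.018450
w = 0.000973 m/s

0.000973


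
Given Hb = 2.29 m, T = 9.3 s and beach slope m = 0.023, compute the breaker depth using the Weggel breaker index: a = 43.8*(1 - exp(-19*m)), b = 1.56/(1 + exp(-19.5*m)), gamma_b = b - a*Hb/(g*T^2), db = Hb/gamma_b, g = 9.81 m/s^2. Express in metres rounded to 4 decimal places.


a = 43.8 * (1 - exp(-19 * m))
exp(-19 * 0.023) = exp(-0.4370) = 0.645971
a = 43.8 * (1 - 0.645971) = 15.506451
b = 1.56 / (1 + exp(-19.5 * m))
exp(-19.5 * 0.023) = exp(-0.4485) = 0.638585
b = 1.56 / (1 + 0.638585) = 0.952041
Hb / (g * T^2) = 2.29 / (9.81 * 9.3^2) = 2.29 / 848.4669 = 0.00269899
gamma_b = b - a * Hb/(g*T^2) = 0.952041 - 15.506451 * 0.00269899 = 0.910189
db = Hb / gamma_b = 2.29 / 0.910189
db = 2.5160 m

2.5160


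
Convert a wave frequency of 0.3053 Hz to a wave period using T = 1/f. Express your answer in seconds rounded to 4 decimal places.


T = 1 / f
T = 1 / 0.3053
T = 3.2755 s

3.2755


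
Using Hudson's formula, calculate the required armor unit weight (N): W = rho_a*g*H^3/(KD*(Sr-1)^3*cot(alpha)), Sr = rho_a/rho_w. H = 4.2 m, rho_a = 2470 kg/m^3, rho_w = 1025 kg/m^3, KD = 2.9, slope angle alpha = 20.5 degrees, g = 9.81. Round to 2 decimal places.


Sr = rho_a / rho_w = 2470 / 1025 = 2.409756
(Sr - 1) = 1.409756
(Sr - 1)^3 = 2.801767
cot(20.5) = 1 / tan(20.5) = 1 / 0.373885 = 2.674621
Numerator = 2470 * 9.81 * 4.2^3 = 1795204.1016
Denominator = 2.9 * 2.801767 * 2.674621 = 21.731629
W = 1795204.1016 / 21.731629
W = 82607.90 N

82607.90


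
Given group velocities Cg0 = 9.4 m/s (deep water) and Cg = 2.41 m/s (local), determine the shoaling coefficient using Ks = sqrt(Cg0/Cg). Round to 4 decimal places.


Ks = sqrt(Cg0 / Cg)
Ks = sqrt(9.4 / 2.41)
Ks = sqrt(3.9004)
Ks = 1.9749

1.9749


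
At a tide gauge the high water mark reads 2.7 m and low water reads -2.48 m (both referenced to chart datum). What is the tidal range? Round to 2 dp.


Tidal range = High water - Low water
Tidal range = 2.7 - (-2.48)
Tidal range = 5.18 m

5.18


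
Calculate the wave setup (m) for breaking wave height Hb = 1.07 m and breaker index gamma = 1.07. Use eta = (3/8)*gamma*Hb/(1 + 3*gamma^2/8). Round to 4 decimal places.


eta = (3/8) * gamma * Hb / (1 + 3*gamma^2/8)
Numerator = (3/8) * 1.07 * 1.07 = 0.429338
Denominator = 1 + 3*1.07^2/8 = 1 + 0.429338 = 1.429338
eta = 0.429338 / 1.429338
eta = 0.3004 m

0.3004


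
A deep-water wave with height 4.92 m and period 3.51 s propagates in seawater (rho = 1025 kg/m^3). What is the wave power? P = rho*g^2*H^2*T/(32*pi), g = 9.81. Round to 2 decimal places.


P = rho * g^2 * H^2 * T / (32 * pi)
P = 1025 * 9.81^2 * 4.92^2 * 3.51 / (32 * pi)
P = 1025 * 96.2361 * 24.2064 * 3.51 / 100.53096
P = 83367.99 W/m

83367.99
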